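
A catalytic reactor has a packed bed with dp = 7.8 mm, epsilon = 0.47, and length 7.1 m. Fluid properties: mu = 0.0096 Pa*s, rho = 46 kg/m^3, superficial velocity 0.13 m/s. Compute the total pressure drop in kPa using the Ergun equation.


dp = 7.8 mm = 0.0078 m
Viscous term = 150*0.0096*0.13*(1-0.47)^2 / (0.0078^2*0.47^3) = 8324.82
Inertial term = 1.75*46*0.13^2*(1-0.47) / (0.0078*0.47^3) = 890.37
dP/L = 8324.82 + 890.37 = 9215.19 Pa/m
dP = 9215.19 * 7.1 / 1000 = 65.43 kPa

65.43 kPa


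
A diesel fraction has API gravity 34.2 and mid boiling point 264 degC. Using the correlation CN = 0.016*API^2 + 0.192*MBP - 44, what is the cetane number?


CN = 0.016 * 34.2^2 + 0.192 * 264 - 44
CN = 18.71424 + 50.688 - 44 = 25.40224

25.40224


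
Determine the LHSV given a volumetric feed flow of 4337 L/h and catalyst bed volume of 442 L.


LHSV = volumetric feed rate / catalyst volume
= 4337 L/h / 442 L
= 9.812 h^-1

9.812 h^-1


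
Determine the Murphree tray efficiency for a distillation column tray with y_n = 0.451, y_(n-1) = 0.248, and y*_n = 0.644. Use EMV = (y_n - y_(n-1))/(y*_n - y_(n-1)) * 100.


Murphree vapor efficiency: EMV = (y_n - y_(n-1)) / (y*_n - y_(n-1)) * 100
EMV = (0.451 - 0.248) / (0.644 - 0.248) * 100 = 0.203 / 0.396 * 100 = 51.26

51.26 %


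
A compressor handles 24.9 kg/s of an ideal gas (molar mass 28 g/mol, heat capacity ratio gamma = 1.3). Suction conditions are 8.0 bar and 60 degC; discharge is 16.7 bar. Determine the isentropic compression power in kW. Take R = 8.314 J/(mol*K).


Isentropic work: W = m*(gamma/(gamma-1))*(R*T1/MW)*((P2/P1)^((gamma-1)/gamma) - 1)
T1 = 60 + 273.15 = 333.15 K
Pressure ratio = 16.7 / 8.0 = 2.0875
Exponent = (1.3 - 1)/1.3 = 0.230769
(P2/P1)^exp - 1 = 2.0875^0.230769 - 1 = 0.185113
W = 24.9 * 1.3 / 0.3 * 8.314 * 333.15 / 28 * 0.185113 = 1976

1976 kW


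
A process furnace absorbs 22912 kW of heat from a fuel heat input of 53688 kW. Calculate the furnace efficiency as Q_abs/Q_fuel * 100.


Furnace efficiency = Q_absorbed / Q_fuel * 100
= 22912 / 53688 * 100 = 42.68

42.68 %


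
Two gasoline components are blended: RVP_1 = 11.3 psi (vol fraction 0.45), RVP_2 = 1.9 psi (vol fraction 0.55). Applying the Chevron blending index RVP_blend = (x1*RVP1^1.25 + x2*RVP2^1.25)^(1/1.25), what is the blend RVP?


Chevron index: RVP_blend = (sum xi*RVPi^1.25)^(1/1.25)
RVP^1.25 terms: 0.45 * 11.3^1.25 + 0.55 * 1.9^1.25 = 10.55
RVP_blend = 10.55^(1/1.25) = 6.586

6.586 psi


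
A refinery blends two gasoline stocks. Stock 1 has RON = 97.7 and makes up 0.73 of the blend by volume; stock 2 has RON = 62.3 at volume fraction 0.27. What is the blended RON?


Linear blending: RON_blend = sum(vi * RONi)
Contribution 1: 0.73 * 97.7 = 71.321
Contribution 2: 0.27 * 62.3 = 16.821
RON_blend = 71.321 + 16.821 = 88.142

88.142


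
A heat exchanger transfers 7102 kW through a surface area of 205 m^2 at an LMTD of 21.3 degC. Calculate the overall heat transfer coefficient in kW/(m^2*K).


From Q = U*A*LMTD, U = Q / (A * LMTD)
U = 7102 / (205 * 21.3) = 7102 / 4366.5 = 1.626

1.626 kW/(m^2*K)


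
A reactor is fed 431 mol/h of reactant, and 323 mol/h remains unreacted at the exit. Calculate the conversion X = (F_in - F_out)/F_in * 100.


X = (F_in - F_out) / F_in * 100
Moles reacted = 431 - 323 = 108
X = 108 / 431 * 100
= 0.2506 * 100
= 25.06 %

25.06 %


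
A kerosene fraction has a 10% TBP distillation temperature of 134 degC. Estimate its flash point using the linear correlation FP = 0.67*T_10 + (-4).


FP = 0.67 * 134 + (-4) = 85.78

85.78 degC


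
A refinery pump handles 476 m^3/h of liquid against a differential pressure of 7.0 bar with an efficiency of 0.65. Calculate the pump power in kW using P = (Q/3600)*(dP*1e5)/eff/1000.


Q = 476 / 3600 = 0.132222 m^3/s
P = 0.132222 * (7.0 * 1e5) / 0.65 / 1000 = 142.4

142.4 kW


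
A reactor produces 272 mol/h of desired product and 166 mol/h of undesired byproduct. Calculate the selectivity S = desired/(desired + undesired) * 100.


Selectivity = desired / (desired + undesired) * 100
Total products = 272 + 166 = 438 mol/h
S = 272 / 438 * 100
= 0.6210 * 100
= 62.10 %

62.10 %


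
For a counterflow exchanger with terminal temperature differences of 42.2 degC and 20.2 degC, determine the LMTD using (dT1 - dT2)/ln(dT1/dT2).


LMTD = (dT1 - dT2) / ln(dT1/dT2)
= (42.2 - 20.2) / ln(42.2 / 20.2) = 22 / 0.736738 = 29.86

29.86 degC


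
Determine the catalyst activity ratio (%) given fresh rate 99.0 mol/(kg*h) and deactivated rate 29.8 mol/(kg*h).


Activity (%) = (rate_used / rate_fresh) * 100
rate_used = 29.8, rate_fresh = 99.0
= (29.8 / 99.0) * 100
= 0.3010 * 100 = 30.10

30.10 %


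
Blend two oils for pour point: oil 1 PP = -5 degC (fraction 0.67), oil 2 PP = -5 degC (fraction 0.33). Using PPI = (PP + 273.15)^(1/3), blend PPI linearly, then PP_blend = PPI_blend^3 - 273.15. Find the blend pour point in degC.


PPI_1 = (-5 + 273.15)^(1/3) = 6.448508
PPI_2 = (-5 + 273.15)^(1/3) = 6.448508
PPI_blend = 0.67 * 6.448508 + 0.33 * 6.448508 = 6.448508
PP_blend = 6.448508^3 - 273.15 = 268.15 - 273.15 = -5

-5 degC


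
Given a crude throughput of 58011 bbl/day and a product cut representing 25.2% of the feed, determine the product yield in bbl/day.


Crude throughput = 58011 bbl/day
Fraction yield = 25.2%
yield = throughput * fraction / 100
yield = 58011 * 25.2 / 100 = 14618.772

14618.772 bbl/day


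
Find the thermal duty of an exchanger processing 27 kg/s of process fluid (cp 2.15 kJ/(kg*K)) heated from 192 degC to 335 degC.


Q = m_dot * cp * delta_T
delta_T = 335 - 192 = 143 K
Q = 27 * 2.15 * 143
= 58.05 * 143
= 8301.15 kW

8301.15 kW


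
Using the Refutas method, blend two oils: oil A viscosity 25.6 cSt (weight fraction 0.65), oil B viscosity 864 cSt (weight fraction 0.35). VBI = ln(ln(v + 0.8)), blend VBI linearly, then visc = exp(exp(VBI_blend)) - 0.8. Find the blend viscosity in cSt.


Refutas method: VBN_i = 14.534*ln(ln(visc_i + 0.8)) + 10.975, blended linearly by mass fraction; since VBN is linear in VBI_i = ln(ln(visc_i + 0.8)) and the fractions sum to 1, blend VBI directly: visc = exp(exp(VBI_blend)) - 0.8
VBI_1 = ln(ln(25.6 + 0.8)) = 1.18582
VBI_2 = ln(ln(864 + 0.8)) = 1.91139
VBI_blend = 0.65 * 1.18582 + 0.35 * 1.91139 = 1.43977
visc_blend = exp(exp(1.43977)) - 0.8 = 67.21

67.21 cSt


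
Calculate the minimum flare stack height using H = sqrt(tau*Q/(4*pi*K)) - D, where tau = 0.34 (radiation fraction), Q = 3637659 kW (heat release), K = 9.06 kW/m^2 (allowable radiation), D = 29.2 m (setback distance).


tau*Q/(4*pi*K) = 0.34 * 3637659 / (4 * pi * 9.06) = 10863.3
sqrt(10863.3) = 104.227
H = 104.227 - 29.2 = 75.03

75.03 m


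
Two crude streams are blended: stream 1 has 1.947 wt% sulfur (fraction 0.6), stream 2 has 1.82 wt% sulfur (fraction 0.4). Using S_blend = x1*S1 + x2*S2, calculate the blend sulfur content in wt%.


Linear sulfur blending: S_blend = x1*S1 + x2*S2
Contribution 1: 0.6 * 1.947 = 1.1682 wt%
Contribution 2: 0.4 * 1.82 = 0.728 wt%
S_blend = 1.1682 + 0.728 = 1.8962

1.8962 wt%


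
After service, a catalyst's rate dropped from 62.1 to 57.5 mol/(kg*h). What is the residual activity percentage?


Activity (%) = (rate_used / rate_fresh) * 100
rate_used = 57.5, rate_fresh = 62.1
= (57.5 / 62.1) * 100
= 0.9259 * 100 = 92.59

92.59 %


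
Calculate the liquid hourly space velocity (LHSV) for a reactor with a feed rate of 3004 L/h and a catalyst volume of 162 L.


LHSV = volumetric feed rate / catalyst volume
= 3004 L/h / 162 L
= 18.54 h^-1

18.54 h^-1


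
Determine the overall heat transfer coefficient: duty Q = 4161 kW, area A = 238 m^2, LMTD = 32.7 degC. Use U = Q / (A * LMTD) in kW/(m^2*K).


From Q = U*A*LMTD, U = Q / (A * LMTD)
U = 4161 / (238 * 32.7) = 4161 / 7782.6 = 0.5347

0.5347 kW/(m^2*K)


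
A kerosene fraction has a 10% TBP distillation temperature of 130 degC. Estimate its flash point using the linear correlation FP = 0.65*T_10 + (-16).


FP = 0.65 * 130 + (-16) = 68.5

68.5 degC


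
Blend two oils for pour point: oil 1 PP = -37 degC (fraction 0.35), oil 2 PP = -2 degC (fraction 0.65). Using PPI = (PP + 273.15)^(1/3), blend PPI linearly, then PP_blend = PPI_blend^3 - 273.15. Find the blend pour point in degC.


PPI_1 = (-37 + 273.15)^(1/3) = 6.181056
PPI_2 = (-2 + 273.15)^(1/3) = 6.472467
PPI_blend = 0.35 * 6.181056 + 0.65 * 6.472467 = 6.370473
PP_blend = 6.370473^3 - 273.15 = 258.5324 - 273.15 = -14.62

-14.62 degC


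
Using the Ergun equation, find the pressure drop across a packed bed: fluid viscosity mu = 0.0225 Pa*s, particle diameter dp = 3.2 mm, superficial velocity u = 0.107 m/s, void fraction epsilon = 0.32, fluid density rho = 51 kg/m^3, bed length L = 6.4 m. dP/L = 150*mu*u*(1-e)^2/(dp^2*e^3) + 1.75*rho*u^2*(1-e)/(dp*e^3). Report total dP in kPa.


dp = 3.2 mm = 0.0032 m
Viscous term = 150*0.0225*0.107*(1-0.32)^2 / (0.0032^2*0.32^3) = 497652
Inertial term = 1.75*51*0.107^2*(1-0.32) / (0.0032*0.32^3) = 6626.51
dP/L = 497652 + 6626.51 = 504279 Pa/m
dP = 504279 * 6.4 / 1000 = 3227 kPa

3227 kPa


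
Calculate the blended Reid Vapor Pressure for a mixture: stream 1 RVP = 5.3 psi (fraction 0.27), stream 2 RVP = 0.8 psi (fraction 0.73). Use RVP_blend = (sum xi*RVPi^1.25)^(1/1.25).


Chevron index: RVP_blend = (sum xi*RVPi^1.25)^(1/1.25)
RVP^1.25 terms: 0.27 * 5.3^1.25 + 0.73 * 0.8^1.25 = 2.72356
RVP_blend = 2.72356^(1/1.25) = 2.229

2.229 psi


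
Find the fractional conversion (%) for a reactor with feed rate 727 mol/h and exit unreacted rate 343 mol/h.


X = (F_in - F_out) / F_in * 100
Moles reacted = 727 - 343 = 384
X = 384 / 727 * 100
= 0.5282 * 100
= 52.82 %

52.82 %


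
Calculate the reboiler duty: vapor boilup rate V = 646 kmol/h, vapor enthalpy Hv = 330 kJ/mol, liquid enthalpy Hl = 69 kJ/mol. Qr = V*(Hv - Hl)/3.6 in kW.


Qr = 646 * (330 - 69) / 3.6 = 646 * 261 / 3.6 = 46840

46840 kW


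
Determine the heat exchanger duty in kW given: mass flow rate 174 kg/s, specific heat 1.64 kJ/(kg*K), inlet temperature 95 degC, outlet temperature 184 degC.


Q = m_dot * cp * delta_T
delta_T = 184 - 95 = 89 K
Q = 174 * 1.64 * 89
= 285.36 * 89
= 25397.04 kW

25397.04 kW


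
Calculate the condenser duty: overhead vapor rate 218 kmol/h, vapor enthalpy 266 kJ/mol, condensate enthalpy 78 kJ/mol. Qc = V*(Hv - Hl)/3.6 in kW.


Qc = 218 * (266 - 78) / 3.6 = 218 * 188 / 3.6 = 11380

11380 kW


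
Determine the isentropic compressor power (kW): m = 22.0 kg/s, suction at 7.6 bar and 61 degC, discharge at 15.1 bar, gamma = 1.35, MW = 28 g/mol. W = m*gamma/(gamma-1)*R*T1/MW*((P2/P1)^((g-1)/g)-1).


Isentropic work: W = m*(gamma/(gamma-1))*(R*T1/MW)*((P2/P1)^((gamma-1)/gamma) - 1)
T1 = 61 + 273.15 = 334.15 K
Pressure ratio = 15.1 / 7.6 = 1.98684
Exponent = (1.35 - 1)/1.35 = 0.259259
(P2/P1)^exp - 1 = 1.98684^0.259259 - 1 = 0.194817
W = 22.0 * 1.35 / 0.35 * 8.314 * 334.15 / 28 * 0.194817 = 1640

1640 kW


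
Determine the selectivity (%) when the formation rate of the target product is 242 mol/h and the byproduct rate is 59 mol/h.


Selectivity = desired / (desired + undesired) * 100
Total products = 242 + 59 = 301 mol/h
S = 242 / 301 * 100
= 0.8040 * 100
= 80.40 %

80.40 %


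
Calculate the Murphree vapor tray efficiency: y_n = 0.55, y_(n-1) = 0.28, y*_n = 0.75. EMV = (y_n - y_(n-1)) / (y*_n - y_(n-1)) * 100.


Murphree vapor efficiency: EMV = (y_n - y_(n-1)) / (y*_n - y_(n-1)) * 100
EMV = (0.55 - 0.28) / (0.75 - 0.28) * 100 = 0.27 / 0.47 * 100 = 57.45

57.45 %


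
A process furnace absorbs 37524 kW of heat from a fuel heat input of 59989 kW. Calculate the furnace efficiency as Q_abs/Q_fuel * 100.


Furnace efficiency = Q_absorbed / Q_fuel * 100
= 37524 / 59989 * 100 = 62.55

62.55 %


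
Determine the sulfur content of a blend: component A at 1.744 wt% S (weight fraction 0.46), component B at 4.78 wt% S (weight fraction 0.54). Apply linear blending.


Linear sulfur blending: S_blend = x1*S1 + x2*S2
Contribution 1: 0.46 * 1.744 = 0.80224 wt%
Contribution 2: 0.54 * 4.78 = 2.5812 wt%
S_blend = 0.80224 + 2.5812 = 3.38344

3.38344 wt%


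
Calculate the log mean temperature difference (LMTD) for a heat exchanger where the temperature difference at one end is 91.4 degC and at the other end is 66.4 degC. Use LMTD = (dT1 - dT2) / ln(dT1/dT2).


LMTD = (dT1 - dT2) / ln(dT1/dT2)
= (91.4 - 66.4) / ln(91.4 / 66.4) = 25 / 0.319548 = 78.24

78.24 degC


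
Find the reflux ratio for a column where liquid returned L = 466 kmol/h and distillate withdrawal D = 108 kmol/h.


Reflux ratio definition: R = L / D (liquid returned / distillate withdrawn)
L = 466 kmol/h, D = 108 kmol/h
R = 466 / 108 = 4.315

4.315


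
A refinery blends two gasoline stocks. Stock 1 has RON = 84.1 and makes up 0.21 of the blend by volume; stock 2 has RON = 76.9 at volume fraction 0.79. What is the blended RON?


Linear blending: RON_blend = sum(vi * RONi)
Contribution 1: 0.21 * 84.1 = 17.661
Contribution 2: 0.79 * 76.9 = 60.751
RON_blend = 17.661 + 60.751 = 78.412

78.412


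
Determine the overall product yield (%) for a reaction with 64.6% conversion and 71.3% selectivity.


Overall yield = conversion (%) * selectivity (%) / 100
Conversion = 64.6%, Selectivity = 71.3%
Y = 64.6 * 71.3 / 100
= 46.0598 %

46.0598 %


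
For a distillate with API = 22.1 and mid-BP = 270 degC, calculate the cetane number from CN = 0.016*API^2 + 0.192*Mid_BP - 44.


CN = 0.016 * 22.1^2 + 0.192 * 270 - 44
CN = 7.81456 + 51.84 - 44 = 15.65456

15.65456


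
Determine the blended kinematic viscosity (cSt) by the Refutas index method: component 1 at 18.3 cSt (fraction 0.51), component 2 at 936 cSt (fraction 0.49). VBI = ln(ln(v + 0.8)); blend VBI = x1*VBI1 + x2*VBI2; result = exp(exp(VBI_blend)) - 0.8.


Refutas method: VBN_i = 14.534*ln(ln(visc_i + 0.8)) + 10.975, blended linearly by mass fraction; since VBN is linear in VBI_i = ln(ln(visc_i + 0.8)) and the fractions sum to 1, blend VBI directly: visc = exp(exp(VBI_blend)) - 0.8
VBI_1 = ln(ln(18.3 + 0.8)) = 1.0817
VBI_2 = ln(ln(936 + 0.8)) = 1.92315
VBI_blend = 0.51 * 1.0817 + 0.49 * 1.92315 = 1.49401
visc_blend = exp(exp(1.49401)) - 0.8 = 85.25

85.25 cSt


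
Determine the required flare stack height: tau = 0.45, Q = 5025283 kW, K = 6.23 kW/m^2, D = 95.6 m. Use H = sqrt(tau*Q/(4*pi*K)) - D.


tau*Q/(4*pi*K) = 0.45 * 5025283 / (4 * pi * 6.23) = 28885.2
sqrt(28885.2) = 169.956
H = 169.956 - 95.6 = 74.36

74.36 m


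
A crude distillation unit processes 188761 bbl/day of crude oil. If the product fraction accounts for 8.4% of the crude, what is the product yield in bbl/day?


Crude throughput = 188761 bbl/day
Fraction yield = 8.4%
yield = throughput * fraction / 100
yield = 188761 * 8.4 / 100 = 15855.924

15855.924 bbl/day


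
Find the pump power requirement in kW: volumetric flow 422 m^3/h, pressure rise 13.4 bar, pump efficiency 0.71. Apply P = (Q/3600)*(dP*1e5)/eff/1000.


Q = 422 / 3600 = 0.117222 m^3/s
P = 0.117222 * (13.4 * 1e5) / 0.71 / 1000 = 221.2

221.2 kW


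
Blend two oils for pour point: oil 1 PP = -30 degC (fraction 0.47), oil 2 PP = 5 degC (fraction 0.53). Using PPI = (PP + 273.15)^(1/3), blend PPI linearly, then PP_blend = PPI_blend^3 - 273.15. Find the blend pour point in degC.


PPI_1 = (-30 + 273.15)^(1/3) = 6.241535
PPI_2 = (5 + 273.15)^(1/3) = 6.527693
PPI_blend = 0.47 * 6.241535 + 0.53 * 6.527693 = 6.393199
PP_blend = 6.393199^3 - 273.15 = 261.3092 - 273.15 = -11.84

-11.84 degC


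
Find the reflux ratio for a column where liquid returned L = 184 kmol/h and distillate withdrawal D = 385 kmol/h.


Reflux ratio definition: R = L / D (liquid returned / distillate withdrawn)
L = 184 kmol/h, D = 385 kmol/h
R = 184 / 385 = 0.4779

0.4779


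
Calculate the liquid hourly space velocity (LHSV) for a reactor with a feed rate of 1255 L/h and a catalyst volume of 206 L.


LHSV = volumetric feed rate / catalyst volume
= 1255 L/h / 206 L
= 6.092 h^-1

6.092 h^-1


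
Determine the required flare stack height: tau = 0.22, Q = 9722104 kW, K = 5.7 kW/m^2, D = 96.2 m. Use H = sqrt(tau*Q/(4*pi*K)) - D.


tau*Q/(4*pi*K) = 0.22 * 9722104 / (4 * pi * 5.7) = 29860.6
sqrt(29860.6) = 172.802
H = 172.802 - 96.2 = 76.60

76.60 m


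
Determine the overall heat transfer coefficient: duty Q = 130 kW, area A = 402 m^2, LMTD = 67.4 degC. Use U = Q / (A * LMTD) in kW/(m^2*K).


From Q = U*A*LMTD, U = Q / (A * LMTD)
U = 130 / (402 * 67.4) = 130 / 27094.8 = 0.004798

0.004798 kW/(m^2*K)


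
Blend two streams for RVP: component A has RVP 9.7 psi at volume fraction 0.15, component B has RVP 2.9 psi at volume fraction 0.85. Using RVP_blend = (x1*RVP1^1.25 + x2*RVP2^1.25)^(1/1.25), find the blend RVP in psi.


Chevron index: RVP_blend = (sum xi*RVPi^1.25)^(1/1.25)
RVP^1.25 terms: 0.15 * 9.7^1.25 + 0.85 * 2.9^1.25 = 5.78451
RVP_blend = 5.78451^(1/1.25) = 4.072

4.072 psi


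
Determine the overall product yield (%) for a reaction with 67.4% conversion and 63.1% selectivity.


Overall yield = conversion (%) * selectivity (%) / 100
Conversion = 67.4%, Selectivity = 63.1%
Y = 67.4 * 63.1 / 100
= 42.5294 %

42.5294 %


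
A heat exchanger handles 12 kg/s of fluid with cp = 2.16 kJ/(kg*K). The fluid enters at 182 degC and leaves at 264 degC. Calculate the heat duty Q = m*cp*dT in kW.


Q = m_dot * cp * delta_T
delta_T = 264 - 182 = 82 K
Q = 12 * 2.16 * 82
= 25.92 * 82
= 2125.44 kW

2125.44 kW


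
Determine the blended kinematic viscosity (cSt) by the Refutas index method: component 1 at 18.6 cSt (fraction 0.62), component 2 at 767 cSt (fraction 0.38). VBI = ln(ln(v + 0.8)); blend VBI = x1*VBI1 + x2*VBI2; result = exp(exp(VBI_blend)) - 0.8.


Refutas method: VBN_i = 14.534*ln(ln(visc_i + 0.8)) + 10.975, blended linearly by mass fraction; since VBN is linear in VBI_i = ln(ln(visc_i + 0.8)) and the fractions sum to 1, blend VBI directly: visc = exp(exp(VBI_blend)) - 0.8
VBI_1 = ln(ln(18.6 + 0.8)) = 1.08697
VBI_2 = ln(ln(767 + 0.8)) = 1.89364
VBI_blend = 0.62 * 1.08697 + 0.38 * 1.89364 = 1.3935
visc_blend = exp(exp(1.3935)) - 0.8 = 55.40

55.40 cSt


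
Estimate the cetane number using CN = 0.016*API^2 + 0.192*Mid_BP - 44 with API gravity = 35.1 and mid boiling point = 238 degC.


CN = 0.016 * 35.1^2 + 0.192 * 238 - 44
CN = 19.71216 + 45.696 - 44 = 21.40816

21.40816


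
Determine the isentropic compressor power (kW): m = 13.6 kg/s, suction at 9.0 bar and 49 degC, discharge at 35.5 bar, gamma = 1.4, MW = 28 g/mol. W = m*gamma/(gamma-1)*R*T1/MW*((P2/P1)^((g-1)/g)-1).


Isentropic work: W = m*(gamma/(gamma-1))*(R*T1/MW)*((P2/P1)^((gamma-1)/gamma) - 1)
T1 = 49 + 273.15 = 322.15 K
Pressure ratio = 35.5 / 9.0 = 3.94444
Exponent = (1.4 - 1)/1.4 = 0.285714
(P2/P1)^exp - 1 = 3.94444^0.285714 - 1 = 0.480067
W = 13.6 * 1.4 / 0.4 * 8.314 * 322.15 / 28 * 0.480067 = 2186

2186 kW


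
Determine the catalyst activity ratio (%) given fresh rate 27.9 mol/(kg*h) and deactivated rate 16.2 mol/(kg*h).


Activity (%) = (rate_used / rate_fresh) * 100
rate_used = 16.2, rate_fresh = 27.9
= (16.2 / 27.9) * 100
= 0.5806 * 100 = 58.06

58.06 %


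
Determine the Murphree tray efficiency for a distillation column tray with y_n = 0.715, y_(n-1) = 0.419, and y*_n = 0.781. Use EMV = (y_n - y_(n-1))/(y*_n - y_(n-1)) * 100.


Murphree vapor efficiency: EMV = (y_n - y_(n-1)) / (y*_n - y_(n-1)) * 100
EMV = (0.715 - 0.419) / (0.781 - 0.419) * 100 = 0.296 / 0.362 * 100 = 81.77

81.77 %


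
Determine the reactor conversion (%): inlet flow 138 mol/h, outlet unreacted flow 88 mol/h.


X = (F_in - F_out) / F_in * 100
Moles reacted = 138 - 88 = 50
X = 50 / 138 * 100
= 0.3623 * 100
= 36.23 %

36.23 %


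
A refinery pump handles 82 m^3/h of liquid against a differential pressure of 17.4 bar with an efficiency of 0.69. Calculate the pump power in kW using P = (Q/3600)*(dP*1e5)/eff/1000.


Q = 82 / 3600 = 0.0227778 m^3/s
P = 0.0227778 * (17.4 * 1e5) / 0.69 / 1000 = 57.44

57.44 kW


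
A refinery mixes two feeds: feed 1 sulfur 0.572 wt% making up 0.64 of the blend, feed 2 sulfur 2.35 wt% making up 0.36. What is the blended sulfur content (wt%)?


Linear sulfur blending: S_blend = x1*S1 + x2*S2
Contribution 1: 0.64 * 0.572 = 0.36608 wt%
Contribution 2: 0.36 * 2.35 = 0.846 wt%
S_blend = 0.36608 + 0.846 = 1.21208

1.21208 wt%


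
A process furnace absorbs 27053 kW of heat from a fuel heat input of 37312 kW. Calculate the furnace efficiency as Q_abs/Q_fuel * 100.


Furnace efficiency = Q_absorbed / Q_fuel * 100
= 27053 / 37312 * 100 = 72.50

72.50 %


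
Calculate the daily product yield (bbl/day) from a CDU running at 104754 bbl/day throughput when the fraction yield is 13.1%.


Crude throughput = 104754 bbl/day
Fraction yield = 13.1%
yield = throughput * fraction / 100
yield = 104754 * 13.1 / 100 = 13722.774

13722.774 bbl/day


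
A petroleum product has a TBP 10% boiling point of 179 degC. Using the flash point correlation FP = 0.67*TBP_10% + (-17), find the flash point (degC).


FP = 0.67 * 179 + (-17) = 102.93

102.93 degC


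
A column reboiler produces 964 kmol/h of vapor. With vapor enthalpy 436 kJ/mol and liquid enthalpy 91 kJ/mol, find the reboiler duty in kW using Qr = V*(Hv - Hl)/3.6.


Qr = 964 * (436 - 91) / 3.6 = 964 * 345 / 3.6 = 92380

92380 kW


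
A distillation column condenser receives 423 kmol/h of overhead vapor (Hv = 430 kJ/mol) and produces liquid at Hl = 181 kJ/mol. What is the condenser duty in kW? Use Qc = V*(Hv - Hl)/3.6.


Qc = 423 * (430 - 181) / 3.6 = 423 * 249 / 3.6 = 29260

29260 kW


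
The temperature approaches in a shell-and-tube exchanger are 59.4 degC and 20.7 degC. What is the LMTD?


LMTD = (dT1 - dT2) / ln(dT1/dT2)
= (59.4 - 20.7) / ln(59.4 / 20.7) = 38.7 / 1.05416 = 36.71

36.71 degC


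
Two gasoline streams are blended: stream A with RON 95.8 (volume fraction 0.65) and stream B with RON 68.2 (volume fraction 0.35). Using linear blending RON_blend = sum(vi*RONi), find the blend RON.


Linear blending: RON_blend = sum(vi * RONi)
Contribution 1: 0.65 * 95.8 = 62.27
Contribution 2: 0.35 * 68.2 = 23.87
RON_blend = 62.27 + 23.87 = 86.14

86.14


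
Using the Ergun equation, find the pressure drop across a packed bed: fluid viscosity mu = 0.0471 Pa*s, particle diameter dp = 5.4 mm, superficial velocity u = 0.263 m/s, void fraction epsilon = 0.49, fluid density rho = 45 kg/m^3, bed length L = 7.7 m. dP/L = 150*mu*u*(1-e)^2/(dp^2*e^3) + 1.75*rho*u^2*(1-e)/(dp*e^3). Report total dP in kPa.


dp = 5.4 mm = 0.0054 m
Viscous term = 150*0.0471*0.263*(1-0.49)^2 / (0.0054^2*0.49^3) = 140875
Inertial term = 1.75*45*0.263^2*(1-0.49) / (0.0054*0.49^3) = 4372.71
dP/L = 140875 + 4372.71 = 145248 Pa/m
dP = 145248 * 7.7 / 1000 = 1118 kPa

1118 kPa


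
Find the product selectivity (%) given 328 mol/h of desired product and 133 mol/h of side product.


Selectivity = desired / (desired + undesired) * 100
Total products = 328 + 133 = 461 mol/h
S = 328 / 461 * 100
= 0.7115 * 100
= 71.15 %

71.15 %


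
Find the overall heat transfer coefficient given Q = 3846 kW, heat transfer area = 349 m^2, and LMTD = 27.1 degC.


From Q = U*A*LMTD, U = Q / (A * LMTD)
U = 3846 / (349 * 27.1) = 3846 / 9457.9 = 0.4066

0.4066 kW/(m^2*K)


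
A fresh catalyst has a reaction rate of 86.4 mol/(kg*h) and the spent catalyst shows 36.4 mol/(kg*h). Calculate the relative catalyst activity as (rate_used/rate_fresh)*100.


Activity (%) = (rate_used / rate_fresh) * 100
rate_used = 36.4, rate_fresh = 86.4
= (36.4 / 86.4) * 100
= 0.4213 * 100 = 42.13

42.13 %


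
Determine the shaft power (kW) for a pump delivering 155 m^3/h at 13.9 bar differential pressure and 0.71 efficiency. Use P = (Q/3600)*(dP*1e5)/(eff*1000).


Q = 155 / 3600 = 0.0430556 m^3/s
P = 0.0430556 * (13.9 * 1e5) / 0.71 / 1000 = 84.29

84.29 kW


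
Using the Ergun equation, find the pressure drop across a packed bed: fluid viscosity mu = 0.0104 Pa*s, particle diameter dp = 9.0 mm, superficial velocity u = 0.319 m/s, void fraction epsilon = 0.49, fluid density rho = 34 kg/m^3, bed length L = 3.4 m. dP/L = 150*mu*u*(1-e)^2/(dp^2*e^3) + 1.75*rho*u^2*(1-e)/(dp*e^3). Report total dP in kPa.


dp = 9.0 mm = 0.009 m
Viscous term = 150*0.0104*0.319*(1-0.49)^2 / (0.009^2*0.49^3) = 13582.6
Inertial term = 1.75*34*0.319^2*(1-0.49) / (0.009*0.49^3) = 2916.34
dP/L = 13582.6 + 2916.34 = 16498.9 Pa/m
dP = 16498.9 * 3.4 / 1000 = 56.10 kPa

56.10 kPa


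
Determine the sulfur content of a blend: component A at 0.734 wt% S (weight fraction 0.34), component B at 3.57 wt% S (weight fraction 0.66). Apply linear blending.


Linear sulfur blending: S_blend = x1*S1 + x2*S2
Contribution 1: 0.34 * 0.734 = 0.24956 wt%
Contribution 2: 0.66 * 3.57 = 2.3562 wt%
S_blend = 0.24956 + 2.3562 = 2.60576

2.60576 wt%


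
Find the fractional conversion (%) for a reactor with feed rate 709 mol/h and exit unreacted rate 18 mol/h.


X = (F_in - F_out) / F_in * 100
Moles reacted = 709 - 18 = 691
X = 691 / 709 * 100
= 0.9746 * 100
= 97.46 %

97.46 %


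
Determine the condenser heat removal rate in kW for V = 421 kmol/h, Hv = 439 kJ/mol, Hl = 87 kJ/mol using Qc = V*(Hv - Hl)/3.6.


Qc = 421 * (439 - 87) / 3.6 = 421 * 352 / 3.6 = 41160

41160 kW


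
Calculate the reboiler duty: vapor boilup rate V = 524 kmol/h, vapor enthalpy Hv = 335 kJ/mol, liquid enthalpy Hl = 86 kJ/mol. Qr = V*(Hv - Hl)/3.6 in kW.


Qr = 524 * (335 - 86) / 3.6 = 524 * 249 / 3.6 = 36240

36240 kW


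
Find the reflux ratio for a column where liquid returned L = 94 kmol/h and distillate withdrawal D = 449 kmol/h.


Reflux ratio definition: R = L / D (liquid returned / distillate withdrawn)
L = 94 kmol/h, D = 449 kmol/h
R = 94 / 449 = 0.2094

0.2094


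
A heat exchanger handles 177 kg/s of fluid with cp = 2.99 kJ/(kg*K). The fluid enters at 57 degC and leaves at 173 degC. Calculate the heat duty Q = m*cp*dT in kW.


Q = m_dot * cp * delta_T
delta_T = 173 - 57 = 116 K
Q = 177 * 2.99 * 116
= 529.23 * 116
= 61390.68 kW

61390.68 kW


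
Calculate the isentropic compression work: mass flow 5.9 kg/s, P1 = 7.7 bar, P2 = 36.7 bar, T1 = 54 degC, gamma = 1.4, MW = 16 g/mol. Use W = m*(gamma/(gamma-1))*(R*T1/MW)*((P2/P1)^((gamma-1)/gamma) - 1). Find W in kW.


Isentropic work: W = m*(gamma/(gamma-1))*(R*T1/MW)*((P2/P1)^((gamma-1)/gamma) - 1)
T1 = 54 + 273.15 = 327.15 K
Pressure ratio = 36.7 / 7.7 = 4.76623
Exponent = (1.4 - 1)/1.4 = 0.285714
(P2/P1)^exp - 1 = 4.76623^0.285714 - 1 = 0.562299
W = 5.9 * 1.4 / 0.4 * 8.314 * 327.15 / 16 * 0.562299 = 1974

1974 kW


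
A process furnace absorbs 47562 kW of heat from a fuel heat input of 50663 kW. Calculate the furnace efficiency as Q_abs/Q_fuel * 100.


Furnace efficiency = Q_absorbed / Q_fuel * 100
= 47562 / 50663 * 100 = 93.88

93.88 %


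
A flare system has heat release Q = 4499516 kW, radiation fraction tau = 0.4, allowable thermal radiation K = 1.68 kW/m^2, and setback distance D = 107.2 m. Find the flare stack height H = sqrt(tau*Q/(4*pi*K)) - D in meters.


tau*Q/(4*pi*K) = 0.4 * 4499516 / (4 * pi * 1.68) = 85252.4
sqrt(85252.4) = 291.98
H = 291.98 - 107.2 = 184.8

184.8 m


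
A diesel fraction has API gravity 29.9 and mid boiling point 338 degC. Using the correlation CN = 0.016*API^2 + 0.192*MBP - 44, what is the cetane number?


CN = 0.016 * 29.9^2 + 0.192 * 338 - 44
CN = 14.30416 + 64.896 - 44 = 35.20016

35.20016


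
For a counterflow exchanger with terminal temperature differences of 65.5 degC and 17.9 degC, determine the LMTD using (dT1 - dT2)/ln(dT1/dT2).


LMTD = (dT1 - dT2) / ln(dT1/dT2)
= (65.5 - 17.9) / ln(65.5 / 17.9) = 47.6 / 1.29725 = 36.69

36.69 degC


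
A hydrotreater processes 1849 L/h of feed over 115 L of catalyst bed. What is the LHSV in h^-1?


LHSV = volumetric feed rate / catalyst volume
= 1849 L/h / 115 L
= 16.08 h^-1

16.08 h^-1


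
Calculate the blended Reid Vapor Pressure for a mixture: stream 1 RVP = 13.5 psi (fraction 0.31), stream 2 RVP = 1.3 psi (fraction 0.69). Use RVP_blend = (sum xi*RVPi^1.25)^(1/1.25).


Chevron index: RVP_blend = (sum xi*RVPi^1.25)^(1/1.25)
RVP^1.25 terms: 0.31 * 13.5^1.25 + 0.69 * 1.3^1.25 = 8.97974
RVP_blend = 8.97974^(1/1.25) = 5.789

5.789 psi


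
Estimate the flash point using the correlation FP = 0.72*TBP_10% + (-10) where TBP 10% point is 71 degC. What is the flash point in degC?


FP = 0.72 * 71 + (-10) = 41.12

41.12 degC


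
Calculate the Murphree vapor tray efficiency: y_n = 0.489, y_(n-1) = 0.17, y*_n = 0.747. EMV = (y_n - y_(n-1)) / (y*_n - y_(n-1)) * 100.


Murphree vapor efficiency: EMV = (y_n - y_(n-1)) / (y*_n - y_(n-1)) * 100
EMV = (0.489 - 0.17) / (0.747 - 0.17) * 100 = 0.319 / 0.577 * 100 = 55.29

55.29 %


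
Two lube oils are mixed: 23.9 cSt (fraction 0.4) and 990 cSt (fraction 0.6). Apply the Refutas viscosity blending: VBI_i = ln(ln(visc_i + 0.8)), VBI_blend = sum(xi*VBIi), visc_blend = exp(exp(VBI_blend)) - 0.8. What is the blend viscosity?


Refutas method: VBN_i = 14.534*ln(ln(visc_i + 0.8)) + 10.975, blended linearly by mass fraction; since VBN is linear in VBI_i = ln(ln(visc_i + 0.8)) and the fractions sum to 1, blend VBI directly: visc = exp(exp(VBI_blend)) - 0.8
VBI_1 = ln(ln(23.9 + 0.8)) = 1.16527
VBI_2 = ln(ln(990 + 0.8)) = 1.93131
VBI_blend = 0.4 * 1.16527 + 0.6 * 1.93131 = 1.62489
visc_blend = exp(exp(1.62489)) - 0.8 = 159.6

159.6 cSt


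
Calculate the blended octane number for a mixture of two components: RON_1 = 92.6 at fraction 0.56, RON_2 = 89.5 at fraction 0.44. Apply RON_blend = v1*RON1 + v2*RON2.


Linear blending: RON_blend = sum(vi * RONi)
Contribution 1: 0.56 * 92.6 = 51.856
Contribution 2: 0.44 * 89.5 = 39.38
RON_blend = 51.856 + 39.38 = 91.236

91.236


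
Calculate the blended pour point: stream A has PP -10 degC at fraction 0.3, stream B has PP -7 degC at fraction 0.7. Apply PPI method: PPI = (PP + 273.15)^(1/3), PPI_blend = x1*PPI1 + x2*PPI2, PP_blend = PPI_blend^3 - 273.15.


PPI_1 = (-10 + 273.15)^(1/3) = 6.408176
PPI_2 = (-7 + 273.15)^(1/3) = 6.432436
PPI_blend = 0.3 * 6.408176 + 0.7 * 6.432436 = 6.425158
PP_blend = 6.425158^3 - 273.15 = 265.2476 - 273.15 = -7.9

-7.9 degC


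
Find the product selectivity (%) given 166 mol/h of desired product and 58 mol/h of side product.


Selectivity = desired / (desired + undesired) * 100
Total products = 166 + 58 = 224 mol/h
S = 166 / 224 * 100
= 0.7411 * 100
= 74.11 %

74.11 %


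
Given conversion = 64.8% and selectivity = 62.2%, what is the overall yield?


Overall yield = conversion (%) * selectivity (%) / 100
Conversion = 64.8%, Selectivity = 62.2%
Y = 64.8 * 62.2 / 100
= 40.3056 %

40.3056 %


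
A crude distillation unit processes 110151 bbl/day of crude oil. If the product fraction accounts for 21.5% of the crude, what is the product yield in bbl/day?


Crude throughput = 110151 bbl/day
Fraction yield = 21.5%
yield = throughput * fraction / 100
yield = 110151 * 21.5 / 100 = 23682.465

23682.465 bbl/day


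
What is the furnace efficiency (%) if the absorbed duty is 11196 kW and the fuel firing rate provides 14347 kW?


Furnace efficiency = Q_absorbed / Q_fuel * 100
= 11196 / 14347 * 100 = 78.04

78.04 %


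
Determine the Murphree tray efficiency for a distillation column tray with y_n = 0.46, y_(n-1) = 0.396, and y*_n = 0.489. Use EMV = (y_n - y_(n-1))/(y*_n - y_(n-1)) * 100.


Murphree vapor efficiency: EMV = (y_n - y_(n-1)) / (y*_n - y_(n-1)) * 100
EMV = (0.46 - 0.396) / (0.489 - 0.396) * 100 = 0.064 / 0.093 * 100 = 68.82

68.82 %


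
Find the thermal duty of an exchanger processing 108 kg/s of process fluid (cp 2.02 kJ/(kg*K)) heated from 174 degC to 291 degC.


Q = m_dot * cp * delta_T
delta_T = 291 - 174 = 117 K
Q = 108 * 2.02 * 117
= 218.16 * 117
= 25524.72 kW

25524.72 kW


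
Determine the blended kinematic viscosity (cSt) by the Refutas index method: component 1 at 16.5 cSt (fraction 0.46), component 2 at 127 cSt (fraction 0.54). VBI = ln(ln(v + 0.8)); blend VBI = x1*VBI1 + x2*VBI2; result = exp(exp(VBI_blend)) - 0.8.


Refutas method: VBN_i = 14.534*ln(ln(visc_i + 0.8)) + 10.975, blended linearly by mass fraction; since VBN is linear in VBI_i = ln(ln(visc_i + 0.8)) and the fractions sum to 1, blend VBI directly: visc = exp(exp(VBI_blend)) - 0.8
VBI_1 = ln(ln(16.5 + 0.8)) = 1.04757
VBI_2 = ln(ln(127 + 0.8)) = 1.57907
VBI_blend = 0.46 * 1.04757 + 0.54 * 1.57907 = 1.33458
visc_blend = exp(exp(1.33458)) - 0.8 = 43.83

43.83 cSt


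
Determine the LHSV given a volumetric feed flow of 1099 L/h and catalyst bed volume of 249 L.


LHSV = volumetric feed rate / catalyst volume
= 1099 L/h / 249 L
= 4.414 h^-1

4.414 h^-1


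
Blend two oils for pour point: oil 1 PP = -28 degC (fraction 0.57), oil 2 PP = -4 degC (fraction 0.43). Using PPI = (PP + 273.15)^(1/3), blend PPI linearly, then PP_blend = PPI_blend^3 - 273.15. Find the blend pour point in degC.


PPI_1 = (-28 + 273.15)^(1/3) = 6.258601
PPI_2 = (-4 + 273.15)^(1/3) = 6.456514
PPI_blend = 0.57 * 6.258601 + 0.43 * 6.456514 = 6.343704
PP_blend = 6.343704^3 - 273.15 = 255.287 - 273.15 = -17.86

-17.86 degC


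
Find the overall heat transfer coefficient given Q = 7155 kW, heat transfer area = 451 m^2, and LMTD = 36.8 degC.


From Q = U*A*LMTD, U = Q / (A * LMTD)
U = 7155 / (451 * 36.8) = 7155 / 16596.8 = 0.4311

0.4311 kW/(m^2*K)


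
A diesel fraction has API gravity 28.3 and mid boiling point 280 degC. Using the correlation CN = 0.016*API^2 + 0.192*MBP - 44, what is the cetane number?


CN = 0.016 * 28.3^2 + 0.192 * 280 - 44
CN = 12.81424 + 53.76 - 44 = 22.57424

22.57424


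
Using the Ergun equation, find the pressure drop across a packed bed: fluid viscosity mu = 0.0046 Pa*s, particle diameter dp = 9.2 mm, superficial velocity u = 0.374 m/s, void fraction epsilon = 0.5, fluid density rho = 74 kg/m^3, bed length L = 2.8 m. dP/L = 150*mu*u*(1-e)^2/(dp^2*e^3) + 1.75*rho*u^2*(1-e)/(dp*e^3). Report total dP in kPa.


dp = 9.2 mm = 0.0092 m
Viscous term = 150*0.0046*0.374*(1-0.5)^2 / (0.0092^2*0.5^3) = 6097.83
Inertial term = 1.75*74*0.374^2*(1-0.5) / (0.0092*0.5^3) = 7875.63
dP/L = 6097.83 + 7875.63 = 13973.5 Pa/m
dP = 13973.5 * 2.8 / 1000 = 39.13 kPa

39.13 kPa


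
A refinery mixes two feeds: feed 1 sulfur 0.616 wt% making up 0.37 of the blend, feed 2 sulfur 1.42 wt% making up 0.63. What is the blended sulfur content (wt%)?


Linear sulfur blending: S_blend = x1*S1 + x2*S2
Contribution 1: 0.37 * 0.616 = 0.22792 wt%
Contribution 2: 0.63 * 1.42 = 0.8946 wt%
S_blend = 0.22792 + 0.8946 = 1.12252

1.12252 wt%


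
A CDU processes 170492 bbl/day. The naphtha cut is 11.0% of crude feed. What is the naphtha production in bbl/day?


Crude throughput = 170492 bbl/day
Fraction yield = 11.0%
yield = throughput * fraction / 100
yield = 170492 * 11.0 / 100 = 18754.12

18754.12 bbl/day


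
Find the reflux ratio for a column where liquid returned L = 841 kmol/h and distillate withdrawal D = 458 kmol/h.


Reflux ratio definition: R = L / D (liquid returned / distillate withdrawn)
L = 841 kmol/h, D = 458 kmol/h
R = 841 / 458 = 1.836

1.836


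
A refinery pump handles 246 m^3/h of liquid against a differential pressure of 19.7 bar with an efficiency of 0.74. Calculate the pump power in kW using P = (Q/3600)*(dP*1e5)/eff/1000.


Q = 246 / 3600 = 0.0683333 m^3/s
P = 0.0683333 * (19.7 * 1e5) / 0.74 / 1000 = 181.9

181.9 kW


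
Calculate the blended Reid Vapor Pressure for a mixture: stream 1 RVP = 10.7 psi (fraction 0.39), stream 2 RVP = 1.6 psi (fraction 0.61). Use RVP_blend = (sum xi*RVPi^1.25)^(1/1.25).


Chevron index: RVP_blend = (sum xi*RVPi^1.25)^(1/1.25)
RVP^1.25 terms: 0.39 * 10.7^1.25 + 0.61 * 1.6^1.25 = 8.64504
RVP_blend = 8.64504^(1/1.25) = 5.616

5.616 psi


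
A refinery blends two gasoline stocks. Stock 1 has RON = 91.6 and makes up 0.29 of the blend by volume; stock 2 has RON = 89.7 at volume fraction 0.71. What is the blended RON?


Linear blending: RON_blend = sum(vi * RONi)
Contribution 1: 0.29 * 91.6 = 26.564
Contribution 2: 0.71 * 89.7 = 63.687
RON_blend = 26.564 + 63.687 = 90.251

90.251


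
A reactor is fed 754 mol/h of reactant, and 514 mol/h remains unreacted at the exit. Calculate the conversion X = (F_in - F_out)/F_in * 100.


X = (F_in - F_out) / F_in * 100
Moles reacted = 754 - 514 = 240
X = 240 / 754 * 100
= 0.3183 * 100
= 31.83 %

31.83 %


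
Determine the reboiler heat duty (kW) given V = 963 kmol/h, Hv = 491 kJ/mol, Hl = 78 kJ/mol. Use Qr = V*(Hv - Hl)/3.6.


Qr = 963 * (491 - 78) / 3.6 = 963 * 413 / 3.6 = 110500

110500 kW


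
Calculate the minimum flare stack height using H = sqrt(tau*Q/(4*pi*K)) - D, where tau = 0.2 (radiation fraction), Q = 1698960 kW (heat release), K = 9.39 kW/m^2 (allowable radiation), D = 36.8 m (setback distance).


tau*Q/(4*pi*K) = 0.2 * 1698960 / (4 * pi * 9.39) = 2879.64
sqrt(2879.64) = 53.6623
H = 53.6623 - 36.8 = 16.86

16.86 m


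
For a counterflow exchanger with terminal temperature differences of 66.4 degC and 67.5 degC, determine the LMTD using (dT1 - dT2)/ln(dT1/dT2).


LMTD = (dT1 - dT2) / ln(dT1/dT2)
= (66.4 - 67.5) / ln(66.4 / 67.5) = -1.1 / -0.0164305 = 66.95

66.95 degC


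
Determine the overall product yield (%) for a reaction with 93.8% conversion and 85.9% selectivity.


Overall yield = conversion (%) * selectivity (%) / 100
Conversion = 93.8%, Selectivity = 85.9%
Y = 93.8 * 85.9 / 100
= 80.5742 %

80.5742 %


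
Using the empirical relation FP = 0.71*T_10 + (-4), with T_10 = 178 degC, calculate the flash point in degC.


FP = 0.71 * 178 + (-4) = 122.38

122.38 degC


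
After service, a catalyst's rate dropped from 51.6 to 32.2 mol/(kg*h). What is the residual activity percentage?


Activity (%) = (rate_used / rate_fresh) * 100
rate_used = 32.2, rate_fresh = 51.6
= (32.2 / 51.6) * 100
= 0.6240 * 100 = 62.40

62.40 %


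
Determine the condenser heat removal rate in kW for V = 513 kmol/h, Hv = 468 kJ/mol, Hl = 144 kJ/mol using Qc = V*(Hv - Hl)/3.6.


Qc = 513 * (468 - 144) / 3.6 = 513 * 324 / 3.6 = 46170

46170 kW


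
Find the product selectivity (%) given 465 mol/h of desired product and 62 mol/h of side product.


Selectivity = desired / (desired + undesired) * 100
Total products = 465 + 62 = 527 mol/h
S = 465 / 527 * 100
= 0.8824 * 100
= 88.24 %

88.24 %


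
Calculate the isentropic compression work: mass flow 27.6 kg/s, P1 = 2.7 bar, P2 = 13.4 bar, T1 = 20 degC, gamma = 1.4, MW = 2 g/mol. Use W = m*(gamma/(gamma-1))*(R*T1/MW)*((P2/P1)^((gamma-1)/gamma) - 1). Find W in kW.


Isentropic work: W = m*(gamma/(gamma-1))*(R*T1/MW)*((P2/P1)^((gamma-1)/gamma) - 1)
T1 = 20 + 273.15 = 293.15 K
Pressure ratio = 13.4 / 2.7 = 4.96296
Exponent = (1.4 - 1)/1.4 = 0.285714
(P2/P1)^exp - 1 = 4.96296^0.285714 - 1 = 0.580458
W = 27.6 * 1.4 / 0.4 * 8.314 * 293.15 / 2 * 0.580458 = 68330

68330 kW


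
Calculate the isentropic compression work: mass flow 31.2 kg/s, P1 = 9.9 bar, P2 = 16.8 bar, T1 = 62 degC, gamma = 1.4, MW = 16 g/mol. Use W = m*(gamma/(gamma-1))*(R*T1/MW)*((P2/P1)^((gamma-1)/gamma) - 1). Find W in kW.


Isentropic work: W = m*(gamma/(gamma-1))*(R*T1/MW)*((P2/P1)^((gamma-1)/gamma) - 1)
T1 = 62 + 273.15 = 335.15 K
Pressure ratio = 16.8 / 9.9 = 1.69697
Exponent = (1.4 - 1)/1.4 = 0.285714
(P2/P1)^exp - 1 = 1.69697^0.285714 - 1 = 0.163111
W = 31.2 * 1.4 / 0.4 * 8.314 * 335.15 / 16 * 0.163111 = 3102

3102 kW


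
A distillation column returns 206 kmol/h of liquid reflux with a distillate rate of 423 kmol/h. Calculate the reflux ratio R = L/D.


Reflux ratio definition: R = L / D (liquid returned / distillate withdrawn)
L = 206 kmol/h, D = 423 kmol/h
R = 206 / 423 = 0.4870

0.4870


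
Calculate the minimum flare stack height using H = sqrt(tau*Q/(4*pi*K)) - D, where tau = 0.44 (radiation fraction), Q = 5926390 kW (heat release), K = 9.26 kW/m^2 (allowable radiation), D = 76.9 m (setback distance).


tau*Q/(4*pi*K) = 0.44 * 5926390 / (4 * pi * 9.26) = 22409
sqrt(22409) = 149.696
H = 149.696 - 76.9 = 72.80

72.80 m
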